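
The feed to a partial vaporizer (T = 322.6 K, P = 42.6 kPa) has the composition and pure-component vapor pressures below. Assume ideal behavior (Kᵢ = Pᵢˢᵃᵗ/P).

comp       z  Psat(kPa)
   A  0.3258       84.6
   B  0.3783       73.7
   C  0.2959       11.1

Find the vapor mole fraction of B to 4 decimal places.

Raoult's law: Kᵢ = Pᵢˢᵃᵗ/P = Pᵢˢᵃᵗ/42.6.
  K_A = 84.6/42.6 = 1.985915, K_B = 73.7/42.6 = 1.730047, K_C = 11.1/42.6 = 0.260563
Rachford–Rice: g(β) = Σ zᵢ(Kᵢ−1)/(1+β(Kᵢ−1)) = 0.
g(0) = ΣzᵢKᵢ − 1 = 0.3786 and g(1) = 1 − Σzᵢ/Kᵢ = -0.5183, so a root lies in (0, 1).
Newton iteration, β⁰ = 0.68:
  β = 0.6800: g = -0.06323, g' = -0.8580 → β = 0.6063
  β = 0.6063: g = -0.00414, g' = -0.7525 → β = 0.6008
Converged at β = 0.6008.
Compositions from xᵢ = zᵢ/(1+β(Kᵢ−1)), yᵢ = Kᵢxᵢ:
  A: x = 0.2046, y = 0.4063
  B: x = 0.2630, y = 0.4549
  C: x = 0.5324, y = 0.1387

y_B = 0.4549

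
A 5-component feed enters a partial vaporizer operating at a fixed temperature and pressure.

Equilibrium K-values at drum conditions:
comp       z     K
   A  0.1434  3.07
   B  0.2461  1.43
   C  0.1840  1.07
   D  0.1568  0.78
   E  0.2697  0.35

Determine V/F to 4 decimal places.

V/F = 0.3782

Iterate (Newton) starting at V/F = 0.56:
  V/F = 0.5600: g = -0.07982, g' = -0.4538 → V/F = 0.3841
  V/F = 0.3841: g = -0.00258, g' = -0.4365 → V/F = 0.3782
Converged at V/F = 0.3782.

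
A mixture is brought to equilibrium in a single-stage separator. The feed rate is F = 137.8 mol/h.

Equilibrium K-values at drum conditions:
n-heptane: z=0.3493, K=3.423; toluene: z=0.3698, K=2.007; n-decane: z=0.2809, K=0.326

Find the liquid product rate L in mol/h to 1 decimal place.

L = 16.2 mol/h

Iterate (Newton) starting at ψ = 0.3:
  ψ = 0.3000: g = 0.53878, g' = -1.1093 → ψ = 0.7857
  ψ = 0.7857: g = 0.09693, g' = -0.9367 → ψ = 0.8892
  ψ = 0.8892: g = -0.00772, g' = -1.1052 → ψ = 0.8822
  ψ = 0.8822: g = -0.00005, g' = -1.0899 → ψ = 0.8821
Converged at ψ = 0.8821.
Then V = ψ·F = 0.8821·137.8 = 121.6 mol/h and L = F − V = 16.2 mol/h.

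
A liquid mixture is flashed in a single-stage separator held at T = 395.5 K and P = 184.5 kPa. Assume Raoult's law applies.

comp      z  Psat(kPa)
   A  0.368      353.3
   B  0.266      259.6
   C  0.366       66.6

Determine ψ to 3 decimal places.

ψ = 0.454

Raoult's law: Kᵢ = Pᵢˢᵃᵗ/P = Pᵢˢᵃᵗ/184.5.
  K_A = 353.3/184.5 = 1.91491, K_B = 259.6/184.5 = 1.40705, K_C = 66.6/184.5 = 0.36098
Iterate (Newton) starting at ψ = 0.5:
  ψ = 0.500: g = -0.0227, g' = -0.498 → ψ = 0.454
Converged at ψ = 0.454.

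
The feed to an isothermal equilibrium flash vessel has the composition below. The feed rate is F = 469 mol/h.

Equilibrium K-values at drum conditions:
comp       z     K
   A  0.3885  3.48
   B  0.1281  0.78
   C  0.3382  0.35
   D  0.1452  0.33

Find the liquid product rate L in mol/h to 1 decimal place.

L = 270.5 mol/h

Let ψ = V/F and solve Σ zᵢ(Kᵢ−1)/(1+ψ(Kᵢ−1)) = 0.
g(0) = ΣzᵢKᵢ − 1 = 0.6182 and g(1) = 1 − Σzᵢ/Kᵢ = -0.6822, so a root lies in (0, 1).
Iterate (Newton) starting at ψ = 0.39:
  ψ = 0.3900: g = 0.03277, g' = -1.0007 → ψ = 0.4227
  ψ = 0.4227: g = 0.00043, g' = -0.9756 → ψ = 0.4232
Converged at ψ = 0.4232.
Then V = ψ·F = 0.4232·469 = 198.5 mol/h and L = F − V = 270.5 mol/h.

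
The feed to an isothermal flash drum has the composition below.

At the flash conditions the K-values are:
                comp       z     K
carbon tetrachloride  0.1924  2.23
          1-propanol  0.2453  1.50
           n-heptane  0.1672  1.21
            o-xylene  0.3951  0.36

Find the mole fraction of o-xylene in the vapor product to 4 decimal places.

Material balance + equilibrium reduce to Σ zᵢ(Kᵢ−1)/(1+V/F(Kᵢ−1)) = 0.
Feasibility: ΣzᵢKᵢ = 1.1416, Σzᵢ/Kᵢ = 1.4855 — both > 1, two phases present.
Newton–Raphson from V/F = 0.55:
  V/F = 0.5500: g = -0.12139, g' = -0.5326 → V/F = 0.3221
  V/F = 0.3221: g = -0.01050, g' = -0.4581 → V/F = 0.2992
  V/F = 0.2992: g = -0.00003, g' = -0.4560 → V/F = 0.2991
Converged at V/F = 0.2991.
Compositions from xᵢ = zᵢ/(1+V/F(Kᵢ−1)), yᵢ = Kᵢxᵢ:
  carbon tetrachloride: x = 0.1407, y = 0.3137
  1-propanol: x = 0.2134, y = 0.3201
  n-heptane: x = 0.1573, y = 0.1904
  o-xylene: x = 0.4886, y = 0.1759

y_o-xylene = 0.1759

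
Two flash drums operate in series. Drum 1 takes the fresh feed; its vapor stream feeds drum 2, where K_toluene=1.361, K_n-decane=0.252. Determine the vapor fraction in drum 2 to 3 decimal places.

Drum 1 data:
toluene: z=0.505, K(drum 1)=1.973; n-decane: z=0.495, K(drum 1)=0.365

Drum 1:
Rachford–Rice: g(ψ₁) = Σ zᵢ(Kᵢ−1)/(1+ψ₁(Kᵢ−1)) = 0.
Check two-phase: ΣzᵢKᵢ = 1.177 > 1 and Σzᵢ/Kᵢ = 1.612 > 1, so g(0) = 0.177 > 0 and g(1) = -0.612 < 0.
Newton–Raphson from ψ₁ = 0.5:
  ψ₁ = 0.500: g = -0.1300, g' = -0.645 → ψ₁ = 0.298
  ψ₁ = 0.298: g = -0.0070, g' = -0.591 → ψ₁ = 0.287
Converged at ψ₁ = 0.287.
Drum-1 compositions:
  toluene: x = 0.395, y = 0.779
  n-decane: x = 0.605, y = 0.221
Drum-2 feed = drum-1 vapor: z₂ = (0.7791, 0.2209).
Drum 2:
Let ψ₂ = V/F and solve Σ zᵢ(Kᵢ−1)/(1+ψ₂(Kᵢ−1)) = 0.
Feasibility: ΣzᵢKᵢ = 1.116, Σzᵢ/Kᵢ = 1.449 — both > 1, two phases present.
Binary case is linear: z₁(K₁−1)(1+ψ₂(K₂−1)) + z₂(K₂−1)(1+ψ₂(K₁−1)) = 0
⇒ ψ₂ = [z₁(K₁−1)+z₂(K₂−1)] / [−(K₁−1)(K₂−1)] = 0.1161/0.2700 = 0.430
  toluene: x = 0.674, y = 0.918
  n-decane: x = 0.326, y = 0.082

V/F (drum 2) = 0.430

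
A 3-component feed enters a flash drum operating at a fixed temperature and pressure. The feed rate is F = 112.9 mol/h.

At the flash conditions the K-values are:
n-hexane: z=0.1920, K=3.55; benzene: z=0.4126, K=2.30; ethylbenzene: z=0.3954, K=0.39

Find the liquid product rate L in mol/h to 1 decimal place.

Rachford–Rice: g(β) = Σ zᵢ(Kᵢ−1)/(1+β(Kᵢ−1)) = 0.
g(0) = ΣzᵢKᵢ − 1 = 0.7848 and g(1) = 1 − Σzᵢ/Kᵢ = -0.2473, so a root lies in (0, 1).
Iterate (Newton) starting at β = 0.65:
  β = 0.6500: g = 0.07530, g' = -0.7856 → β = 0.7458
  β = 0.7458: g = -0.00148, g' = -0.8233 → β = 0.7440
Converged at β = 0.7440.
Then V = β·F = 0.7440·112.9 = 84.0 mol/h and L = F − V = 28.9 mol/h.

L = 28.9 mol/h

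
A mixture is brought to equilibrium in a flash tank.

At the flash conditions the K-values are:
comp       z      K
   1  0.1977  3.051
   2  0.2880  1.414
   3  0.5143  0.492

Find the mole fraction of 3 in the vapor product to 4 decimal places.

y_3 = 0.3164

Rachford–Rice: g(β) = Σ zᵢ(Kᵢ−1)/(1+β(Kᵢ−1)) = 0.
g(0) = ΣzᵢKᵢ − 1 = 0.2635 and g(1) = 1 − Σzᵢ/Kᵢ = -0.3138, so a root lies in (0, 1).
Newton iteration, β⁰ = 0.68:
  β = 0.6800: g = -0.13678, g' = -0.4849 → β = 0.3979
  β = 0.3979: g = -0.00181, g' = -0.4970 → β = 0.3943
Converged at β = 0.3943.
Compositions from xᵢ = zᵢ/(1+β(Kᵢ−1)), yᵢ = Kᵢxᵢ:
  1: x = 0.1093, y = 0.3335
  2: x = 0.2476, y = 0.3501
  3: x = 0.6431, y = 0.3164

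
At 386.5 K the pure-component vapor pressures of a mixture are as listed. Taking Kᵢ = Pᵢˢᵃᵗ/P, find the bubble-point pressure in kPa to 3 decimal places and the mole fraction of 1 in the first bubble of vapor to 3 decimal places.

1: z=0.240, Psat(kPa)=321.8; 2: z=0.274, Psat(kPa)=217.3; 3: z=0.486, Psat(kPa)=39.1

At the bubble point ψ → 0, so ΣzᵢKᵢ = 1 with Kᵢ = Pᵢˢᵃᵗ/P ⇒ P = ΣzᵢPᵢˢᵃᵗ.
P = 0.240·321.8 + 0.274·217.3 + 0.486·39.1 = 155.775 kPa
yᵢ = zᵢPᵢˢᵃᵗ/P ⇒ y_1 = 0.240·321.8/155.775 = 0.496

Pbub = 155.775 kPa, y_1 = 0.496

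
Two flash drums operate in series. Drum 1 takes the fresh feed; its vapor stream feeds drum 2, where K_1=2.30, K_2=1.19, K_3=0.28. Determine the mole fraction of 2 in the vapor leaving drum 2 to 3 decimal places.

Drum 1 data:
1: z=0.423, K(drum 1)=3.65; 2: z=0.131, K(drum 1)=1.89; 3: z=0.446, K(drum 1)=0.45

Drum 1:
Material balance + equilibrium reduce to Σ zᵢ(Kᵢ−1)/(1+ψ₁(Kᵢ−1)) = 0.
Feasibility: ΣzᵢKᵢ = 1.992, Σzᵢ/Kᵢ = 1.176 — both > 1, two phases present.
Newton iteration, ψ₁⁰ = 0.5:
  ψ₁ = 0.500: g = 0.2245, g' = -0.856 → ψ₁ = 0.762
  ψ₁ = 0.762: g = 0.0183, g' = -0.763 → ψ₁ = 0.786
Converged at ψ₁ = 0.786.
Drum-1 compositions:
  1: x = 0.137, y = 0.501
  2: x = 0.077, y = 0.146
  3: x = 0.786, y = 0.354
Drum-2 feed = drum-1 vapor: z₂ = (0.5007, 0.1457, 0.3536).
Drum 2:
Material balance + equilibrium reduce to Σ zᵢ(Kᵢ−1)/(1+ψ₂(Kᵢ−1)) = 0.
Check two-phase: ΣzᵢKᵢ = 1.424 > 1 and Σzᵢ/Kᵢ = 1.603 > 1, so g(0) = 0.424 > 0 and g(1) = -0.603 < 0.
Newton–Raphson from ψ₂ = 0.5:
  ψ₂ = 0.500: g = 0.0220, g' = -0.763 → ψ₂ = 0.529
Converged at ψ₂ = 0.529.
  1: x = 0.297, y = 0.683
  2: x = 0.132, y = 0.158
  3: x = 0.571, y = 0.160

y_2 (drum 2) = 0.158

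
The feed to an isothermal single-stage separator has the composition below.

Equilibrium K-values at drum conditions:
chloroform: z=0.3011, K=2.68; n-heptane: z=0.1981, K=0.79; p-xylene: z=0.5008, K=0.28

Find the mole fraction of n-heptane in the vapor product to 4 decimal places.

y_n-heptane = 0.1599

Let ψ = V/F and solve Σ zᵢ(Kᵢ−1)/(1+ψ(Kᵢ−1)) = 0.
Check two-phase: ΣzᵢKᵢ = 1.1037 > 1 and Σzᵢ/Kᵢ = 2.1517 > 1, so g(0) = 0.1037 > 0 and g(1) = -1.1517 < 0.
Iterate (Newton) starting at ψ = 0.65:
  ψ = 0.6500: g = -0.48415, g' = -1.1232 → ψ = 0.2189
  ψ = 0.2189: g = -0.10185, g' = -0.8297 → ψ = 0.0962
  ψ = 0.0962: g = 0.00560, g' = -0.9386 → ψ = 0.1022
Converged at ψ = 0.1022.
Compositions from xᵢ = zᵢ/(1+ψ(Kᵢ−1)), yᵢ = Kᵢxᵢ:
  chloroform: x = 0.2570, y = 0.6887
  n-heptane: x = 0.2024, y = 0.1599
  p-xylene: x = 0.5406, y = 0.1514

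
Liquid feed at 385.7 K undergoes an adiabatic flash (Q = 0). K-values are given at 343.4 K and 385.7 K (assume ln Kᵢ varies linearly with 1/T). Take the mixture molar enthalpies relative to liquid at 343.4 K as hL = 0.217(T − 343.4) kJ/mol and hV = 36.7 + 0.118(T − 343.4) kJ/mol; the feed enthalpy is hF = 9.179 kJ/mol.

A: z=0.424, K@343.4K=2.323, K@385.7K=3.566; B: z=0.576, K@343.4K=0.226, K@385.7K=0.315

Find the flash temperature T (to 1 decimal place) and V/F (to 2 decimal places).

T = 353.0 K, V/F = 0.20

Adiabatic flash: solve Rachford–Rice at each trial T, then check hF = ψ·hV(T) + (1−ψ)·hL(T).
  T = 343.4 K: K = (2.323, 0.226), RR gives ψ = 0.112, H_out = 4.126 kJ/mol
  T = 385.7 K: K = (3.566, 0.315), RR gives ψ = 0.395, H_out = 22.005 kJ/mol
  T = 364.5 K: K = (2.913, 0.269), RR gives ψ = 0.279, H_out = 14.239 kJ/mol
  T = 353.9 K: K = (2.609, 0.247), RR gives ψ = 0.205, H_out = 9.595 kJ/mol
  T = 348.6 K: K = (2.462, 0.236), RR gives ψ = 0.161, H_out = 6.970 kJ/mol
  T = 351.2 K: K = (2.534, 0.242), RR gives ψ = 0.184, H_out = 8.288 kJ/mol
  T = 352.5 K: K = (2.570, 0.244), RR gives ψ = 0.194, H_out = 8.925 kJ/mol
Linear interpolation between T = 352.5 (H_out = 8.925) and T = 353.9 (H_out = 9.595) on hF = 9.179 gives T ≈ 353.0 K, at which ψ = 0.20.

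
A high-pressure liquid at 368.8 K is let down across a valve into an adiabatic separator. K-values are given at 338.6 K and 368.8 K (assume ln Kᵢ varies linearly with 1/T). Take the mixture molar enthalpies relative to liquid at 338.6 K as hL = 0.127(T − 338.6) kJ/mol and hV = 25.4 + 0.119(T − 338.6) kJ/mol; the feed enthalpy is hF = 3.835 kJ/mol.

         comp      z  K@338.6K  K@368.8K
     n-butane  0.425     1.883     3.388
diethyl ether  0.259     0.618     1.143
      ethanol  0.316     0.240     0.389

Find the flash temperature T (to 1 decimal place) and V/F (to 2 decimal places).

T = 340.7 K, V/F = 0.14

Adiabatic flash: solve Rachford–Rice at each trial T, then check hF = ψ·hV(T) + (1−ψ)·hL(T).
  T = 338.6 K: K = (1.883, 0.618, 0.240), RR gives ψ = 0.067, H_out = 1.689 kJ/mol
  T = 368.8 K: K = (3.388, 1.143, 0.389), RR gives ψ = 0.806, H_out = 24.106 kJ/mol
  T = 353.7 K: K = (2.558, 0.852, 0.309), RR gives ψ = 0.495, H_out = 14.439 kJ/mol
  T = 346.1 K: K = (2.200, 0.727, 0.273), RR gives ψ = 0.306, H_out = 8.717 kJ/mol
  T = 342.4 K: K = (2.039, 0.672, 0.256), RR gives ψ = 0.197, H_out = 5.492 kJ/mol
  T = 340.5 K: K = (1.960, 0.644, 0.248), RR gives ψ = 0.135, H_out = 3.666 kJ/mol
Linear interpolation between T = 340.5 (H_out = 3.666) and T = 342.4 (H_out = 5.492) on hF = 3.835 gives T ≈ 340.7 K, at which ψ = 0.14.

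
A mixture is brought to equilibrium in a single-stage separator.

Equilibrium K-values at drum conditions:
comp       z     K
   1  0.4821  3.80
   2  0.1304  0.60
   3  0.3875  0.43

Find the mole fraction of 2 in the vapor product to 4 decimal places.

Rachford–Rice: g(β) = Σ zᵢ(Kᵢ−1)/(1+β(Kᵢ−1)) = 0.
g(0) = ΣzᵢKᵢ − 1 = 1.0768 and g(1) = 1 − Σzᵢ/Kᵢ = -0.2454, so a root lies in (0, 1).
Newton iteration, β⁰ = 0.6:
  β = 0.6000: g = 0.09938, g' = -0.8531 → β = 0.7165
  β = 0.7165: g = 0.00257, g' = -0.8190 → β = 0.7196
Converged at β = 0.7196.
Compositions from xᵢ = zᵢ/(1+β(Kᵢ−1)), yᵢ = Kᵢxᵢ:
  1: x = 0.1599, y = 0.6076
  2: x = 0.1831, y = 0.1099
  3: x = 0.6570, y = 0.2825

y_2 = 0.1099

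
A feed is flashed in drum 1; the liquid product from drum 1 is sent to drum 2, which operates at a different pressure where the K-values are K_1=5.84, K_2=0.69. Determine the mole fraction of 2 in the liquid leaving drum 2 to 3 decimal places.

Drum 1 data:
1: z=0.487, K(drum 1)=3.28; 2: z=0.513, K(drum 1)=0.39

x_2 (drum 2) = 0.940

Drum 1:
Newton iteration, ψ₁⁰ = 0.37:
  ψ₁ = 0.370: g = 0.1981, g' = -1.063 → ψ₁ = 0.556
  ψ₁ = 0.556: g = 0.0158, g' = -0.929 → ψ₁ = 0.573
Converged at ψ₁ = 0.573.
Drum-1 compositions:
  1: x = 0.211, y = 0.692
  2: x = 0.789, y = 0.308
Drum-2 feed = drum-1 liquid: z₂ = (0.2111, 0.7889).
Drum 2:
Material balance + equilibrium reduce to Σ zᵢ(Kᵢ−1)/(1+ψ₂(Kᵢ−1)) = 0.
g(0) = ΣzᵢKᵢ − 1 = 0.777 and g(1) = 1 − Σzᵢ/Kᵢ = -0.180, so a root lies in (0, 1).
Binary case is linear: z₁(K₁−1)(1+ψ₂(K₂−1)) + z₂(K₂−1)(1+ψ₂(K₁−1)) = 0
⇒ ψ₂ = [z₁(K₁−1)+z₂(K₂−1)] / [−(K₁−1)(K₂−1)] = 0.7770/1.5004 = 0.518
  1: x = 0.060, y = 0.352
  2: x = 0.940, y = 0.648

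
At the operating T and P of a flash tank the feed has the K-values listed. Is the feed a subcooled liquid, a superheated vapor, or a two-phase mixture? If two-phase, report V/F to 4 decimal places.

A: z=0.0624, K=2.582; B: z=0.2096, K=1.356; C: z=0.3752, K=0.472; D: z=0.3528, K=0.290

subcooled liquid

ΣzᵢKᵢ = 0.7247; Σzᵢ/Kᵢ = 2.1902.
Since ΣzᵢKᵢ < 1 the mixture is below its bubble point — single liquid phase.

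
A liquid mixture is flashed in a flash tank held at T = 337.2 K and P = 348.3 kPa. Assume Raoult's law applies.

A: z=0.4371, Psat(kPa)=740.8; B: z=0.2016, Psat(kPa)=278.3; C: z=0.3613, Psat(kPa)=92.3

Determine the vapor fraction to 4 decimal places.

Raoult's law: Kᵢ = Pᵢˢᵃᵗ/P = Pᵢˢᵃᵗ/348.3.
  K_A = 740.8/348.3 = 2.126902, K_B = 278.3/348.3 = 0.799024, K_C = 92.3/348.3 = 0.265001
Rachford–Rice: g(ψ) = Σ zᵢ(Kᵢ−1)/(1+ψ(Kᵢ−1)) = 0.
g(0) = ΣzᵢKᵢ − 1 = 0.1865 and g(1) = 1 − Σzᵢ/Kᵢ = -0.8212, so a root lies in (0, 1).
Newton–Raphson from ψ = 0.5:
  ψ = 0.5000: g = -0.14984, g' = -0.7250 → ψ = 0.2933
  ψ = 0.2933: g = -0.01140, g' = -0.6400 → ψ = 0.2755
Converged at ψ = 0.2755.

ψ = 0.2755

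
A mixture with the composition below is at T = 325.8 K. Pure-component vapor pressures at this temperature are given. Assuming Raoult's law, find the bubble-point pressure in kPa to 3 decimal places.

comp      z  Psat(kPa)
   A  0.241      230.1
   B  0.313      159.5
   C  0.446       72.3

At the bubble point ψ → 0, so ΣzᵢKᵢ = 1 with Kᵢ = Pᵢˢᵃᵗ/P ⇒ P = ΣzᵢPᵢˢᵃᵗ.
P = 0.241·230.1 + 0.313·159.5 + 0.446·72.3 = 137.623 kPa

Pbub = 137.623 kPa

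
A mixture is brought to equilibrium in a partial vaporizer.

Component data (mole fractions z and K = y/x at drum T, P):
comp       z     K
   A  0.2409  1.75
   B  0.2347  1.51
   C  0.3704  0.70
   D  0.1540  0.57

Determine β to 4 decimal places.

Newton iteration, β⁰ = 0.63:
  β = 0.6300: g = -0.01455, g' = -0.2017 → β = 0.5579
  β = 0.5579: g = -0.00001, g' = -0.2017 → β = 0.5578
Converged at β = 0.5578.

β = 0.5578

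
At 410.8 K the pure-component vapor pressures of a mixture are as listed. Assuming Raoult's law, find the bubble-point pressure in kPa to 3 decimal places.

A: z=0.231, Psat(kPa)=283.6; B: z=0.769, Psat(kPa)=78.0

At the bubble point ψ → 0, so ΣzᵢKᵢ = 1 with Kᵢ = Pᵢˢᵃᵗ/P ⇒ P = ΣzᵢPᵢˢᵃᵗ.
P = 0.231·283.6 + 0.769·78.0 = 125.494 kPa

Pbub = 125.494 kPa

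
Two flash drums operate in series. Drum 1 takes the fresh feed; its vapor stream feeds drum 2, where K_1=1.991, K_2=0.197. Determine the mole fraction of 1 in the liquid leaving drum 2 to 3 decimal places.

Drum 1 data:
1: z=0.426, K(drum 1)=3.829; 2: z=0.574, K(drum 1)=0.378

Drum 1:
Rachford–Rice: g(ψ₁) = Σ zᵢ(Kᵢ−1)/(1+ψ₁(Kᵢ−1)) = 0.
g(0) = ΣzᵢKᵢ − 1 = 0.848 and g(1) = 1 − Σzᵢ/Kᵢ = -0.630, so a root lies in (0, 1).
Binary case is linear: z₁(K₁−1)(1+ψ₁(K₂−1)) + z₂(K₂−1)(1+ψ₁(K₁−1)) = 0
⇒ ψ₁ = [z₁(K₁−1)+z₂(K₂−1)] / [−(K₁−1)(K₂−1)] = 0.8481/1.7596 = 0.482
Drum-1 compositions:
  1: x = 0.180, y = 0.690
  2: x = 0.820, y = 0.310
Drum-2 feed = drum-1 vapor: z₂ = (0.6901, 0.3099).
Drum 2:
Rachford–Rice: g(ψ₂) = Σ zᵢ(Kᵢ−1)/(1+ψ₂(Kᵢ−1)) = 0.
Feasibility: ΣzᵢKᵢ = 1.435, Σzᵢ/Kᵢ = 1.920 — both > 1, two phases present.
Binary case is linear: z₁(K₁−1)(1+ψ₂(K₂−1)) + z₂(K₂−1)(1+ψ₂(K₁−1)) = 0
⇒ ψ₂ = [z₁(K₁−1)+z₂(K₂−1)] / [−(K₁−1)(K₂−1)] = 0.4351/0.7958 = 0.547
  1: x = 0.448, y = 0.891
  2: x = 0.552, y = 0.109

x_1 (drum 2) = 0.448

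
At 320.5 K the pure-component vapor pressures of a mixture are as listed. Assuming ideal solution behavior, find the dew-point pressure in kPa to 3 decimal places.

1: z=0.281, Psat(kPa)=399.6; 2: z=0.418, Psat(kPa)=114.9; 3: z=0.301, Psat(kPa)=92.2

Pdew = 131.479 kPa

At the dew point ψ → 1, so Σzᵢ/Kᵢ = 1 with Kᵢ = Pᵢˢᵃᵗ/P ⇒ 1/P = Σzᵢ/Pᵢˢᵃᵗ.
1/P = 0.281/399.6 + 0.418/114.9 + 0.301/92.2 = 0.007606 ⇒ P = 131.479 kPa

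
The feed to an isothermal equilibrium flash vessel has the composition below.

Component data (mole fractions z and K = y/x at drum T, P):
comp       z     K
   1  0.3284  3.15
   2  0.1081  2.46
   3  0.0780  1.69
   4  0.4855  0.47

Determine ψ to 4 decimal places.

Material balance + equilibrium reduce to Σ zᵢ(Kᵢ−1)/(1+ψ(Kᵢ−1)) = 0.
g(0) = ΣzᵢKᵢ − 1 = 0.6604 and g(1) = 1 − Σzᵢ/Kᵢ = -0.2273, so a root lies in (0, 1).
Newton–Raphson from ψ = 0.56:
  ψ = 0.5600: g = 0.08009, g' = -0.6774 → ψ = 0.6782
  ψ = 0.6782: g = 0.00147, g' = -0.6590 → ψ = 0.6805
Converged at ψ = 0.6805.

ψ = 0.6805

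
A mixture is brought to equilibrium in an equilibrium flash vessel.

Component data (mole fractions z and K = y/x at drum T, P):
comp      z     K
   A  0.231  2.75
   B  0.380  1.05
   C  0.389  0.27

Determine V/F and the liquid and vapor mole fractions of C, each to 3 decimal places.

Iterate (Newton) starting at V/F = 0.5:
  V/F = 0.500: g = -0.2131, g' = -0.716 → V/F = 0.203
  V/F = 0.203: g = -0.0160, g' = -0.672 → V/F = 0.179
Converged at V/F = 0.179.
Compositions from xᵢ = zᵢ/(1+V/F(Kᵢ−1)), yᵢ = Kᵢxᵢ:
  A: x = 0.176, y = 0.484
  B: x = 0.377, y = 0.395
  C: x = 0.447, y = 0.121

V/F = 0.179, x_C = 0.447, y_C = 0.121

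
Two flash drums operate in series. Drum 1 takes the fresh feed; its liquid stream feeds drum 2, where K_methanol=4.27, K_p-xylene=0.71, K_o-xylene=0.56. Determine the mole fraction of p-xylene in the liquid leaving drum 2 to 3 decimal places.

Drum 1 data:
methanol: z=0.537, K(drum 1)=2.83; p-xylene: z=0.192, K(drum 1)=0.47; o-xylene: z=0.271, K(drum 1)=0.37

Drum 1:
Newton–Raphson from ψ₁ = 0.5:
  ψ₁ = 0.500: g = 0.1255, g' = -0.819 → ψ₁ = 0.653
  ψ₁ = 0.653: g = 0.0019, g' = -0.810 → ψ₁ = 0.656
Converged at ψ₁ = 0.656.
Drum-1 compositions:
  methanol: x = 0.244, y = 0.691
  p-xylene: x = 0.294, y = 0.138
  o-xylene: x = 0.462, y = 0.171
Drum-2 feed = drum-1 liquid: z₂ = (0.2441, 0.2942, 0.4616).
Drum 2:
Rachford–Rice: g(ψ₂) = Σ zᵢ(Kᵢ−1)/(1+ψ₂(Kᵢ−1)) = 0.
Feasibility: ΣzᵢKᵢ = 1.510, Σzᵢ/Kᵢ = 1.296 — both > 1, two phases present.
Newton–Raphson from ψ₂ = 0.5:
  ψ₂ = 0.500: g = -0.0572, g' = -0.557 → ψ₂ = 0.397
  ψ₂ = 0.397: g = 0.0047, g' = -0.657 → ψ₂ = 0.404
Converged at ψ₂ = 0.404.
  methanol: x = 0.105, y = 0.449
  p-xylene: x = 0.333, y = 0.237
  o-xylene: x = 0.562, y = 0.314

x_p-xylene (drum 2) = 0.333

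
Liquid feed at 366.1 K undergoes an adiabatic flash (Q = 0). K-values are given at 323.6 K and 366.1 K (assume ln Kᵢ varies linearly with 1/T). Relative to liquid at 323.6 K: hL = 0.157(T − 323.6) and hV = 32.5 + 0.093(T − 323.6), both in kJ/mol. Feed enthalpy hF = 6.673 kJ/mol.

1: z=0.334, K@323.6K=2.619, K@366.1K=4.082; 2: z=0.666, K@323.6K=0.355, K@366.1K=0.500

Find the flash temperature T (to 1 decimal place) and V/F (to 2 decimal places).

Adiabatic flash: solve Rachford–Rice at each trial T, then check hF = ψ·hV(T) + (1−ψ)·hL(T).
  T = 323.6 K: K = (2.619, 0.355), RR gives ψ = 0.106, H_out = 3.460 kJ/mol
  T = 366.1 K: K = (4.082, 0.500), RR gives ψ = 0.452, H_out = 20.130 kJ/mol
  T = 344.9 K: K = (3.316, 0.426), RR gives ψ = 0.294, H_out = 12.508 kJ/mol
  T = 334.2 K: K = (2.957, 0.390), RR gives ψ = 0.207, H_out = 8.251 kJ/mol
  T = 328.9 K: K = (2.785, 0.372), RR gives ψ = 0.159, H_out = 5.948 kJ/mol
  T = 331.5 K: K = (2.869, 0.381), RR gives ψ = 0.183, H_out = 7.098 kJ/mol
  T = 330.2 K: K = (2.827, 0.377), RR gives ψ = 0.171, H_out = 6.528 kJ/mol
Linear interpolation between T = 330.2 (H_out = 6.528) and T = 331.5 (H_out = 7.098) on hF = 6.673 gives T ≈ 330.5 K, at which ψ = 0.17.

T = 330.5 K, V/F = 0.17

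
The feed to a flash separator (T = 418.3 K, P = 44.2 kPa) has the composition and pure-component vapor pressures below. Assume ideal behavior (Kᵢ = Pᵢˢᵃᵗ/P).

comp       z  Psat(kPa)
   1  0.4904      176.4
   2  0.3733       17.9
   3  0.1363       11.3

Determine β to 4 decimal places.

β = 0.5965

Raoult's law: Kᵢ = Pᵢˢᵃᵗ/P = Pᵢˢᵃᵗ/44.2.
  K_1 = 176.4/44.2 = 3.990950, K_2 = 17.9/44.2 = 0.404977, K_3 = 11.3/44.2 = 0.255656
Let β = V/F and solve Σ zᵢ(Kᵢ−1)/(1+β(Kᵢ−1)) = 0.
Feasibility: ΣzᵢKᵢ = 2.1432, Σzᵢ/Kᵢ = 1.5778 — both > 1, two phases present.
Newton–Raphson from β = 0.43:
  β = 0.4300: g = 0.19389, g' = -1.2414 → β = 0.5862
  β = 0.5862: g = 0.01166, g' = -1.1281 → β = 0.5965
Converged at β = 0.5965.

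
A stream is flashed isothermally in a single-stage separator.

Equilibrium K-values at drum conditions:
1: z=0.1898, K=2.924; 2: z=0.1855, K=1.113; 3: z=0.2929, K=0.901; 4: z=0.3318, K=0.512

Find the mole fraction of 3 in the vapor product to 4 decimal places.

y_3 = 0.2744

Rachford–Rice: g(V/F) = Σ zᵢ(Kᵢ−1)/(1+V/F(Kᵢ−1)) = 0.
g(0) = ΣzᵢKᵢ − 1 = 0.1952 and g(1) = 1 − Σzᵢ/Kᵢ = -0.2047, so a root lies in (0, 1).
Iterate (Newton) starting at V/F = 0.5:
  V/F = 0.5000: g = -0.03872, g' = -0.3261 → V/F = 0.3813
  V/F = 0.3813: g = 0.00169, g' = -0.3583 → V/F = 0.3860
Converged at V/F = 0.3860.
Compositions from xᵢ = zᵢ/(1+V/F(Kᵢ−1)), yᵢ = Kᵢxᵢ:
  1: x = 0.1089, y = 0.3185
  2: x = 0.1777, y = 0.1978
  3: x = 0.3045, y = 0.2744
  4: x = 0.4088, y = 0.2093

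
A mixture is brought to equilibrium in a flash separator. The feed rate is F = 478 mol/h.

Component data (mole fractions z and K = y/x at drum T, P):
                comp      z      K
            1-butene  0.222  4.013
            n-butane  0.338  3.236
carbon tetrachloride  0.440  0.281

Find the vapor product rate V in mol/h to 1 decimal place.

V = 288.5 mol/h

Newton iteration, β⁰ = 0.5:
  β = 0.500: g = 0.1298, g' = -1.252 → β = 0.604
Converged at β = 0.604.
Then V = β·F = 0.6036·478 = 288.5 mol/h and L = F − V = 189.5 mol/h.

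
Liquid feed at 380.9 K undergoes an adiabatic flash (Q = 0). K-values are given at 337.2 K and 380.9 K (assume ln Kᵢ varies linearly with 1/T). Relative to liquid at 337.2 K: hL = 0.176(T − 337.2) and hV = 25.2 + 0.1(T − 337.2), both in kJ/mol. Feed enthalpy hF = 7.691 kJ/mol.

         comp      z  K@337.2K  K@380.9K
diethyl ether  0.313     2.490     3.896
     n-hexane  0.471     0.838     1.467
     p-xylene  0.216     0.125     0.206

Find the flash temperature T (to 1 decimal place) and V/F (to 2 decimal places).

Adiabatic flash: solve Rachford–Rice at each trial T, then check hF = ψ·hV(T) + (1−ψ)·hL(T).
  T = 337.2 K: K = (2.490, 0.838, 0.125), RR gives ψ = 0.278, H_out = 7.010 kJ/mol
  T = 380.9 K: K = (3.896, 1.467, 0.206), RR gives ψ = 0.771, H_out = 24.558 kJ/mol
  T = 359.0 K: K = (3.156, 1.127, 0.163), RR gives ψ = 0.585, H_out = 17.603 kJ/mol
  T = 348.1 K: K = (2.814, 0.976, 0.143), RR gives ψ = 0.450, H_out = 12.891 kJ/mol
  T = 342.6 K: K = (2.648, 0.905, 0.134), RR gives ψ = 0.368, H_out = 10.077 kJ/mol
  T = 339.9 K: K = (2.568, 0.871, 0.129), RR gives ψ = 0.324, H_out = 8.582 kJ/mol
  T = 338.5 K: K = (2.528, 0.854, 0.127), RR gives ψ = 0.301, H_out = 7.776 kJ/mol
Linear interpolation between T = 337.2 (H_out = 7.010) and T = 338.5 (H_out = 7.776) on hF = 7.691 gives T ≈ 338.4 K, at which ψ = 0.30.

T = 338.4 K, V/F = 0.30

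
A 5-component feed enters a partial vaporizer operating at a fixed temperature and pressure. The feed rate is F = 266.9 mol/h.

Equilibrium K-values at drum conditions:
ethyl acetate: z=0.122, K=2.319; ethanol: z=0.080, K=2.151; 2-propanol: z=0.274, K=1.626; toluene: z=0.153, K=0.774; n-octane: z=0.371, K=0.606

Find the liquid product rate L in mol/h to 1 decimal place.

L = 68.9 mol/h

Let ψ = V/F and solve Σ zᵢ(Kᵢ−1)/(1+ψ(Kᵢ−1)) = 0.
Check two-phase: ΣzᵢKᵢ = 1.244 > 1 and Σzᵢ/Kᵢ = 1.068 > 1, so g(0) = 0.244 > 0 and g(1) = -0.068 < 0.
Newton–Raphson from ψ = 0.54:
  ψ = 0.540: g = 0.0539, g' = -0.276 → ψ = 0.735
  ψ = 0.735: g = 0.0017, g' = -0.262 → ψ = 0.742
Converged at ψ = 0.742.
Then V = ψ·F = 0.7420·266.9 = 198.0 mol/h and L = F − V = 68.9 mol/h.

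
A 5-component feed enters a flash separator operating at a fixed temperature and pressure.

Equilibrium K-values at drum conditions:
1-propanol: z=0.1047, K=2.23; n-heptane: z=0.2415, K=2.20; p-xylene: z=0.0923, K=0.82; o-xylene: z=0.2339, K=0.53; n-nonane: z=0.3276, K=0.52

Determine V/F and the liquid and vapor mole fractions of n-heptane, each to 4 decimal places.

V/F = 0.2516, x_n-heptane = 0.1855, y_n-heptane = 0.4081

Newton–Raphson from V/F = 0.5:
  V/F = 0.5000: g = -0.10800, g' = -0.4192 → V/F = 0.2423
  V/F = 0.2423: g = 0.00434, g' = -0.4685 → V/F = 0.2516
Converged at V/F = 0.2516.
Compositions from xᵢ = zᵢ/(1+V/F(Kᵢ−1)), yᵢ = Kᵢxᵢ:
  1-propanol: x = 0.0800, y = 0.1783
  n-heptane: x = 0.1855, y = 0.4081
  p-xylene: x = 0.0967, y = 0.0793
  o-xylene: x = 0.2653, y = 0.1406
  n-nonane: x = 0.3726, y = 0.1938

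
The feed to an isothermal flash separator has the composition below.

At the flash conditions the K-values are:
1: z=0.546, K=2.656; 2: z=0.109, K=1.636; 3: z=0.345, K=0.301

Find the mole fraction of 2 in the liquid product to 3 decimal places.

x_2 = 0.076

Let ψ = V/F and solve Σ zᵢ(Kᵢ−1)/(1+ψ(Kᵢ−1)) = 0.
Check two-phase: ΣzᵢKᵢ = 1.732 > 1 and Σzᵢ/Kᵢ = 1.418 > 1, so g(0) = 0.732 > 0 and g(1) = -0.418 < 0.
Newton–Raphson from ψ = 0.5:
  ψ = 0.500: g = 0.1765, g' = -0.872 → ψ = 0.702
  ψ = 0.702: g = -0.0079, g' = -0.992 → ψ = 0.694
Converged at ψ = 0.694.
Compositions from xᵢ = zᵢ/(1+ψ(Kᵢ−1)), yᵢ = Kᵢxᵢ:
  1: x = 0.254, y = 0.675
  2: x = 0.076, y = 0.124
  3: x = 0.670, y = 0.202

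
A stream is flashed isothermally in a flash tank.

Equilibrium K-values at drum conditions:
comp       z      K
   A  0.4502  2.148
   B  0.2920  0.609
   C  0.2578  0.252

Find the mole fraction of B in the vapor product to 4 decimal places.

y_B = 0.2024

Iterate (Newton) starting at ψ = 0.5:
  ψ = 0.5000: g = -0.12160, g' = -0.6765 → ψ = 0.3203
  ψ = 0.3203: g = -0.00620, g' = -0.6250 → ψ = 0.3103
Converged at ψ = 0.3103.
Compositions from xᵢ = zᵢ/(1+ψ(Kᵢ−1)), yᵢ = Kᵢxᵢ:
  A: x = 0.3319, y = 0.7130
  B: x = 0.3323, y = 0.2024
  C: x = 0.3357, y = 0.0846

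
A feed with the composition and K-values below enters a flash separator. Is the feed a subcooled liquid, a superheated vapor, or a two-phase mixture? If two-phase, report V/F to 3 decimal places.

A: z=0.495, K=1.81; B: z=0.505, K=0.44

ΣzᵢKᵢ = 1.118; Σzᵢ/Kᵢ = 1.421.
Both exceed 1, so a two-phase solution exists.
Binary case is linear: z₁(K₁−1)(1+ψ(K₂−1)) + z₂(K₂−1)(1+ψ(K₁−1)) = 0
⇒ ψ = [z₁(K₁−1)+z₂(K₂−1)] / [−(K₁−1)(K₂−1)] = 0.1181/0.4536 = 0.260

two-phase, V/F = 0.260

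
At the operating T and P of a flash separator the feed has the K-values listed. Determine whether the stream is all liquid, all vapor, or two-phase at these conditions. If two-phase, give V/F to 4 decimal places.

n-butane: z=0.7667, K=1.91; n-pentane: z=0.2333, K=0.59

ΣzᵢKᵢ = 1.6020; Σzᵢ/Kᵢ = 0.7968.
Since Σzᵢ/Kᵢ < 1 the mixture is above its dew point — single vapor phase.

all vapor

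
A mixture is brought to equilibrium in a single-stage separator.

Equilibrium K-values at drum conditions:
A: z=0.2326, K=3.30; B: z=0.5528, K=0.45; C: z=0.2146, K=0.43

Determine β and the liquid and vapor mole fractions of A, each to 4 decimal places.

Let β = V/F and solve Σ zᵢ(Kᵢ−1)/(1+β(Kᵢ−1)) = 0.
Feasibility: ΣzᵢKᵢ = 1.1086, Σzᵢ/Kᵢ = 1.7980 — both > 1, two phases present.
Iterate (Newton) starting at β = 0.5:
  β = 0.5000: g = -0.34162, g' = -0.7207 → β = 0.0260
  β = 0.0260: g = 0.07218, g' = -1.3395 → β = 0.0799
  β = 0.0799: g = 0.00577, g' = -1.1376 → β = 0.0850
Converged at β = 0.0850.
Compositions from xᵢ = zᵢ/(1+β(Kᵢ−1)), yᵢ = Kᵢxᵢ:
  A: x = 0.1946, y = 0.6421
  B: x = 0.5799, y = 0.2610
  C: x = 0.2255, y = 0.0970

β = 0.0850, x_A = 0.1946, y_A = 0.6421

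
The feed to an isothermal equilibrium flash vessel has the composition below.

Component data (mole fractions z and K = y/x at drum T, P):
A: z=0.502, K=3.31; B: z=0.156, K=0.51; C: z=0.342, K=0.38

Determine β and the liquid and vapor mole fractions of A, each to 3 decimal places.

β = 0.646, x_A = 0.201, y_A = 0.667

Rachford–Rice: g(β) = Σ zᵢ(Kᵢ−1)/(1+β(Kᵢ−1)) = 0.
g(0) = ΣzᵢKᵢ − 1 = 0.871 and g(1) = 1 − Σzᵢ/Kᵢ = -0.358, so a root lies in (0, 1).
Newton iteration, β⁰ = 0.5:
  β = 0.500: g = 0.1296, g' = -0.919 → β = 0.641
  β = 0.641: g = 0.0041, g' = -0.877 → β = 0.646
Converged at β = 0.646.
Compositions from xᵢ = zᵢ/(1+β(Kᵢ−1)), yᵢ = Kᵢxᵢ:
  A: x = 0.201, y = 0.667
  B: x = 0.228, y = 0.116
  C: x = 0.570, y = 0.217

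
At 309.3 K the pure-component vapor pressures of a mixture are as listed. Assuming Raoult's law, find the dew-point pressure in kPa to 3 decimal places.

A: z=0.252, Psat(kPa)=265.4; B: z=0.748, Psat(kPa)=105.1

At the dew point ψ → 1, so Σzᵢ/Kᵢ = 1 with Kᵢ = Pᵢˢᵃᵗ/P ⇒ 1/P = Σzᵢ/Pᵢˢᵃᵗ.
1/P = 0.252/265.4 + 0.748/105.1 = 0.008067 ⇒ P = 123.969 kPa

Pdew = 123.969 kPa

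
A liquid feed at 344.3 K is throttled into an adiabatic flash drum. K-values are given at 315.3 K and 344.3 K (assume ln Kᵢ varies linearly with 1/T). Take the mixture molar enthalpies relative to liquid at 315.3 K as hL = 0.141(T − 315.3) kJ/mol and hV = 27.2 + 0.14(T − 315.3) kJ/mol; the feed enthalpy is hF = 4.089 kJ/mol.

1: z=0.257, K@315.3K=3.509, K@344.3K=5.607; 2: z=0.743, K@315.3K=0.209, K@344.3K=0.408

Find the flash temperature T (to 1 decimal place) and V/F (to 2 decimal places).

T = 324.0 K, V/F = 0.11

Adiabatic flash: solve Rachford–Rice at each trial T, then check hF = ψ·hV(T) + (1−ψ)·hL(T).
  T = 315.3 K: K = (3.509, 0.209), RR gives ψ = 0.029, H_out = 0.783 kJ/mol
  T = 344.3 K: K = (5.607, 0.408), RR gives ψ = 0.273, H_out = 11.502 kJ/mol
  T = 329.8 K: K = (4.482, 0.296), RR gives ψ = 0.152, H_out = 6.172 kJ/mol
  T = 322.6 K: K = (3.980, 0.250), RR gives ψ = 0.093, H_out = 3.569 kJ/mol
  T = 326.2 K: K = (4.226, 0.273), RR gives ψ = 0.123, H_out = 4.880 kJ/mol
  T = 324.4 K: K = (4.102, 0.261), RR gives ψ = 0.108, H_out = 4.228 kJ/mol
Linear interpolation between T = 322.6 (H_out = 3.569) and T = 324.4 (H_out = 4.228) on hF = 4.089 gives T ≈ 324.0 K, at which ψ = 0.11.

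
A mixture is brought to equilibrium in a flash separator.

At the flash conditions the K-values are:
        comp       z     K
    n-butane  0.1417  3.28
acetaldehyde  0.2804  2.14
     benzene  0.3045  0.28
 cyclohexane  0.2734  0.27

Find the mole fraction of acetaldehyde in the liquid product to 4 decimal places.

Material balance + equilibrium reduce to Σ zᵢ(Kᵢ−1)/(1+ψ(Kᵢ−1)) = 0.
g(0) = ΣzᵢKᵢ − 1 = 0.2239 and g(1) = 1 − Σzᵢ/Kᵢ = -1.2743, so a root lies in (0, 1).
Newton–Raphson from ψ = 0.5:
  ψ = 0.5000: g = -0.30229, g' = -1.0554 → ψ = 0.2136
  ψ = 0.2136: g = -0.02118, g' = -0.9938 → ψ = 0.1923
  ψ = 0.1923: g = 0.00018, g' = -1.0110 → ψ = 0.1924
Converged at ψ = 0.1924.
Compositions from xᵢ = zᵢ/(1+ψ(Kᵢ−1)), yᵢ = Kᵢxᵢ:
  n-butane: x = 0.0985, y = 0.3230
  acetaldehyde: x = 0.2300, y = 0.4921
  benzene: x = 0.3535, y = 0.0990
  cyclohexane: x = 0.3181, y = 0.0859

x_acetaldehyde = 0.2300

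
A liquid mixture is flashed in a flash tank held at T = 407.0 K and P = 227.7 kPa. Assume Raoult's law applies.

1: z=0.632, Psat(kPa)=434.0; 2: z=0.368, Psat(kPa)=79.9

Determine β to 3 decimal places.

Raoult's law: Kᵢ = Pᵢˢᵃᵗ/P = Pᵢˢᵃᵗ/227.7.
  K_1 = 434.0/227.7 = 1.90602, K_2 = 79.9/227.7 = 0.35090
Material balance + equilibrium reduce to Σ zᵢ(Kᵢ−1)/(1+β(Kᵢ−1)) = 0.
Check two-phase: ΣzᵢKᵢ = 1.334 > 1 and Σzᵢ/Kᵢ = 1.380 > 1, so g(0) = 0.334 > 0 and g(1) = -0.380 < 0.
Newton–Raphson from β = 0.69:
  β = 0.690: g = -0.0803, g' = -0.705 → β = 0.576
  β = 0.576: g = -0.0053, g' = -0.620 → β = 0.568
  β = 0.568: g = -0.0000, g' = -0.615 → β = 0.567
Converged at β = 0.567.

β = 0.567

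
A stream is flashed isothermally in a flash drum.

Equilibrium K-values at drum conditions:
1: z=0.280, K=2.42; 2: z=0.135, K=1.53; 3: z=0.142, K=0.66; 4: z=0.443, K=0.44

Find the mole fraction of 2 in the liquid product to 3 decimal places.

Rachford–Rice: g(V/F) = Σ zᵢ(Kᵢ−1)/(1+V/F(Kᵢ−1)) = 0.
g(0) = ΣzᵢKᵢ − 1 = 0.173 and g(1) = 1 − Σzᵢ/Kᵢ = -0.426, so a root lies in (0, 1).
Newton iteration, V/F⁰ = 0.63:
  V/F = 0.630: g = -0.1813, g' = -0.537 → V/F = 0.292
  V/F = 0.292: g = -0.0074, g' = -0.529 → V/F = 0.278
  V/F = 0.278: g = 0.0000, g' = -0.534 → V/F = 0.279
Converged at V/F = 0.279.
Compositions from xᵢ = zᵢ/(1+V/F(Kᵢ−1)), yᵢ = Kᵢxᵢ:
  1: x = 0.201, y = 0.486
  2: x = 0.118, y = 0.180
  3: x = 0.157, y = 0.104
  4: x = 0.525, y = 0.231

x_2 = 0.118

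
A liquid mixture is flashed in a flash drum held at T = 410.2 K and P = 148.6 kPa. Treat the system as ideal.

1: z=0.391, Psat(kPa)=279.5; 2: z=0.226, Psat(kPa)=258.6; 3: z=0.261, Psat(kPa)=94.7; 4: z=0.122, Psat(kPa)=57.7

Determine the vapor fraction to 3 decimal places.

ψ = 0.867

Raoult's law: Kᵢ = Pᵢˢᵃᵗ/P = Pᵢˢᵃᵗ/148.6.
  K_1 = 279.5/148.6 = 1.88089, K_2 = 258.6/148.6 = 1.74024, K_3 = 94.7/148.6 = 0.63728, K_4 = 57.7/148.6 = 0.38829
Iterate (Newton) starting at ψ = 0.5:
  ψ = 0.500: g = 0.1381, g' = -0.358 → ψ = 0.885
  ψ = 0.885: g = -0.0077, g' = -0.433 → ψ = 0.868
  ψ = 0.868: g = -0.0001, g' = -0.424 → ψ = 0.867
Converged at ψ = 0.867.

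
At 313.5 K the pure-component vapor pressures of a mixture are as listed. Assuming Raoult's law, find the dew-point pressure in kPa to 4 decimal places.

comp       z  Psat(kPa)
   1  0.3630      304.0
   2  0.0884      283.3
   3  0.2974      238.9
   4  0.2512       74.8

At the dew point ψ → 1, so Σzᵢ/Kᵢ = 1 with Kᵢ = Pᵢˢᵃᵗ/P ⇒ 1/P = Σzᵢ/Pᵢˢᵃᵗ.
1/P = 0.3630/304.0 + 0.0884/283.3 + 0.2974/238.9 + 0.2512/74.8 = 0.0061093 ⇒ P = 163.6855 kPa

Pdew = 163.6855 kPa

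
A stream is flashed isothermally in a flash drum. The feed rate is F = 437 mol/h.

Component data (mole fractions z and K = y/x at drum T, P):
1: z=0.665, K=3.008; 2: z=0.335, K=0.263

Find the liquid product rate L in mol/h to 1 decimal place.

L = 115.6 mol/h

Newton iteration, ψ⁰ = 0.46:
  ψ = 0.460: g = 0.3206, g' = -1.141 → ψ = 0.741
  ψ = 0.741: g = -0.0072, g' = -1.316 → ψ = 0.735
Converged at ψ = 0.735.
Then V = ψ·F = 0.7355·437 = 321.4 mol/h and L = F − V = 115.6 mol/h.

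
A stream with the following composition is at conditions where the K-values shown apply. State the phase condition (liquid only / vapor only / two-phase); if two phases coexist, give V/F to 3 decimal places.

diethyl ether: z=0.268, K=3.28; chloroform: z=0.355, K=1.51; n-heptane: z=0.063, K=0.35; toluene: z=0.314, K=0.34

ΣzᵢKᵢ = 1.544; Σzᵢ/Kᵢ = 1.420.
Both exceed 1, so a two-phase solution exists.
Rachford–Rice: g(ψ) = Σ zᵢ(Kᵢ−1)/(1+ψ(Kᵢ−1)) = 0.
Newton iteration, ψ⁰ = 0.5:
  ψ = 0.500: g = 0.0598, g' = -0.726 → ψ = 0.582
Converged at ψ = 0.582.

two-phase, V/F = 0.582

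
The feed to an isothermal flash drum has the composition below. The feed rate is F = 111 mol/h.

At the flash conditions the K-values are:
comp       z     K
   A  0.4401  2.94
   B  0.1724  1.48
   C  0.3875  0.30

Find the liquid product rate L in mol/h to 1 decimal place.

Material balance + equilibrium reduce to Σ zᵢ(Kᵢ−1)/(1+V/F(Kᵢ−1)) = 0.
Feasibility: ΣzᵢKᵢ = 1.6653, Σzᵢ/Kᵢ = 1.5578 — both > 1, two phases present.
Newton–Raphson from V/F = 0.6:
  V/F = 0.6000: g = -0.00888, g' = -0.9421 → V/F = 0.5906
  V/F = 0.5906: g = -0.00003, g' = -0.9357 → V/F = 0.5905
Converged at V/F = 0.5905.
Then V = V/F·F = 0.5905·111 = 65.6 mol/h and L = F − V = 45.4 mol/h.

L = 45.4 mol/h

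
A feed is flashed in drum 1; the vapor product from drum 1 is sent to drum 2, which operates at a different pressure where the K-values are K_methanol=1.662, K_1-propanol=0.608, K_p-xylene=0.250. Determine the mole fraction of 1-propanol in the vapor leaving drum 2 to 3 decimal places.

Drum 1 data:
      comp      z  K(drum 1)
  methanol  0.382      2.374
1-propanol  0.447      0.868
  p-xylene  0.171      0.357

Drum 1:
Material balance + equilibrium reduce to Σ zᵢ(Kᵢ−1)/(1+ψ₁(Kᵢ−1)) = 0.
g(0) = ΣzᵢKᵢ − 1 = 0.356 and g(1) = 1 − Σzᵢ/Kᵢ = -0.155, so a root lies in (0, 1).
Iterate (Newton) starting at ψ₁ = 0.41:
  ψ₁ = 0.410: g = 0.1240, g' = -0.434 → ψ₁ = 0.696
  ψ₁ = 0.696: g = 0.0044, g' = -0.429 → ψ₁ = 0.706
Converged at ψ₁ = 0.706.
Drum-1 compositions:
  methanol: x = 0.194, y = 0.460
  1-propanol: x = 0.493, y = 0.428
  p-xylene: x = 0.313, y = 0.112
Drum-2 feed = drum-1 vapor: z₂ = (0.4603, 0.4279, 0.1118).
Drum 2:
Newton–Raphson from ψ₂ = 0.31:
  ψ₂ = 0.310: g = -0.0473, g' = -0.331 → ψ₂ = 0.167
  ψ₂ = 0.167: g = -0.0009, g' = -0.321 → ψ₂ = 0.164
Converged at ψ₂ = 0.164.
  methanol: x = 0.415, y = 0.690
  1-propanol: x = 0.457, y = 0.278
  p-xylene: x = 0.127, y = 0.032

y_1-propanol (drum 2) = 0.278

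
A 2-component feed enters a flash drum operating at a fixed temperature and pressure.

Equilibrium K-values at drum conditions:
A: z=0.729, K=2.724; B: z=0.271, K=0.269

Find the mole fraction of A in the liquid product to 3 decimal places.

Let ψ = V/F and solve Σ zᵢ(Kᵢ−1)/(1+ψ(Kᵢ−1)) = 0.
Check two-phase: ΣzᵢKᵢ = 2.059 > 1 and Σzᵢ/Kᵢ = 1.275 > 1, so g(0) = 1.059 > 0 and g(1) = -0.275 < 0.
Binary case is linear: z₁(K₁−1)(1+ψ(K₂−1)) + z₂(K₂−1)(1+ψ(K₁−1)) = 0
⇒ ψ = [z₁(K₁−1)+z₂(K₂−1)] / [−(K₁−1)(K₂−1)] = 1.0587/1.2602 = 0.840
Compositions from xᵢ = zᵢ/(1+ψ(Kᵢ−1)), yᵢ = Kᵢxᵢ:
  A: x = 0.298, y = 0.811
  B: x = 0.702, y = 0.189

x_A = 0.298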